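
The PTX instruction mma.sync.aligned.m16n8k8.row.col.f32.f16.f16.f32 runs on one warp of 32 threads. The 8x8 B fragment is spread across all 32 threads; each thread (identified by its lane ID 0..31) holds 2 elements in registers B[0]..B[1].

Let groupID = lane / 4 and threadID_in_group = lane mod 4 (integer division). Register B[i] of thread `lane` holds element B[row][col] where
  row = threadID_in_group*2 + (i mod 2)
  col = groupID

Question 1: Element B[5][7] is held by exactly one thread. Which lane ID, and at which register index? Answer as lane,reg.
30,1

c:7=>grp=7  r:5=>tig=2,lo=1
L=7*4+2=30  i=1=1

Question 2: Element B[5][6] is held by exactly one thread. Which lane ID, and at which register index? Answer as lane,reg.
c:6=>grp=6  r:5=>tig=2,lo=1
L=6*4+2=26  i=1=1

26,1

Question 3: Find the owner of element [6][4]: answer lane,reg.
19,0

c=4→G=4  r=6→T=3,p=0
L=4*4+3=19  i=0=0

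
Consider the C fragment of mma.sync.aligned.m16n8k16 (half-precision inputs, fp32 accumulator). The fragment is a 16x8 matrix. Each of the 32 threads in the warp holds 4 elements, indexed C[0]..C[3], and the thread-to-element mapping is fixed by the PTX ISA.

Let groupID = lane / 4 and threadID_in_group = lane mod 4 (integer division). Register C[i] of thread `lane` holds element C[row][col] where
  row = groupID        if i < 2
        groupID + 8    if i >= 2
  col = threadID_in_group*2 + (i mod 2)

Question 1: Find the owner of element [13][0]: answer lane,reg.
r:13=>grp=5,rB=1  c:0=>tig=0,lo=0
L=5*4+0=20  i=1*2+0=2

20,2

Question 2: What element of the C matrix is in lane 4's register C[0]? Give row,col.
L=4->g=4>>2=1, t=4&3=0
[0]->row 1+0=1  col 0·2+0=0

1,0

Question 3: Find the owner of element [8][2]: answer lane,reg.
r=8⇒gr=0,Rb=1  c=2⇒th=1,odd=0
L=0*4+1=1  i=1*2+0=2

1,2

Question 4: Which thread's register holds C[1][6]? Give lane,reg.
7,0

r=1→G=1,rhi=0  c=6→T=3,p=0
L=1*4+3=7  i=0*2+0=0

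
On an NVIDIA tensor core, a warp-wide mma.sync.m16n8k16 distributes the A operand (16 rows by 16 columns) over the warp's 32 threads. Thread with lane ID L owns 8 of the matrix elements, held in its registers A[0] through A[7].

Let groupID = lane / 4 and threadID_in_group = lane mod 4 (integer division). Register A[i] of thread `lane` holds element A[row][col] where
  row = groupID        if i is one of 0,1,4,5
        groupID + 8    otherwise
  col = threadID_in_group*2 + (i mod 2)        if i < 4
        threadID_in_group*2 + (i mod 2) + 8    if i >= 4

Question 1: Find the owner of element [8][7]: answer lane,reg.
r=8⇒gr=0,Rb=1  c=7⇒Cb=0,th=3,odd=1
L=0*4+3=3  i=0*4+1*2+1=3

3,3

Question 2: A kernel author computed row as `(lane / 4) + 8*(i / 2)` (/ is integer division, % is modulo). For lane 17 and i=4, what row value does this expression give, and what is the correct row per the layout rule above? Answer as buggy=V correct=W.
`(lane / 4) + 8*(i / 2)`[17,4]→20
17: G=4,T=1
[4] (4+0,1*2+0+8) = (4,10)
row: 20 vs 4

buggy=20 correct=4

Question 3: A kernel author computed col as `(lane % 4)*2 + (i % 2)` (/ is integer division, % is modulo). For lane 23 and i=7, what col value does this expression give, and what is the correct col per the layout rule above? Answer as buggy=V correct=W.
`(lane % 4)*2 + (i % 2)`[23,7]->7
lane 23: gid=5 (23/4), tid=3 (23%4)
i=7: r=5+8=13, c=3*2+1+8=15
col: 7 vs 15

buggy=7 correct=15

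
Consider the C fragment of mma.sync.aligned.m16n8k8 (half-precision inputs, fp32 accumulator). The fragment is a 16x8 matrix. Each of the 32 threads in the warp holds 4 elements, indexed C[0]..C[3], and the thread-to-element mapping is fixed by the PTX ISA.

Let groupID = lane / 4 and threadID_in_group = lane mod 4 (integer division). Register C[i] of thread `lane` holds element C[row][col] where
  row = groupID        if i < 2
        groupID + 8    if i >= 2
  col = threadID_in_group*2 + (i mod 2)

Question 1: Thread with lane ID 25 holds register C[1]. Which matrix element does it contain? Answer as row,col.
6,3

25: gr=6,th=1
[1] (6+0,1*2+1) = (6,3)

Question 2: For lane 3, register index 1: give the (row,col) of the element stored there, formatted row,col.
lane 3: gid=0 (3/4), tid=3 (3%4)
i=1: r=0+0=0, c=3*2+1=7

0,7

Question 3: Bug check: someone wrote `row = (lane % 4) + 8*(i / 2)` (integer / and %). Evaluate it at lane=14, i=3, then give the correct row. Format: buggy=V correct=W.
buggy=10 correct=11

`(lane % 4) + 8*(i / 2)`[14,3]->10
14: g=3,t=2
[3] (3+8,2*2+1) = (11,5)
row: 10 vs 11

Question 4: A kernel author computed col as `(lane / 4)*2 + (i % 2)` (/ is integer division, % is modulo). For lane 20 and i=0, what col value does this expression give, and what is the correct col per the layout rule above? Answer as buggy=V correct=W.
`(lane / 4)*2 + (i % 2)`[20,0]→10
lane 20: G=5 (20/4), T=0 (20%4)
i=0: r=5+0=5, c=0*2+0=0
col: 10 vs 0

buggy=10 correct=0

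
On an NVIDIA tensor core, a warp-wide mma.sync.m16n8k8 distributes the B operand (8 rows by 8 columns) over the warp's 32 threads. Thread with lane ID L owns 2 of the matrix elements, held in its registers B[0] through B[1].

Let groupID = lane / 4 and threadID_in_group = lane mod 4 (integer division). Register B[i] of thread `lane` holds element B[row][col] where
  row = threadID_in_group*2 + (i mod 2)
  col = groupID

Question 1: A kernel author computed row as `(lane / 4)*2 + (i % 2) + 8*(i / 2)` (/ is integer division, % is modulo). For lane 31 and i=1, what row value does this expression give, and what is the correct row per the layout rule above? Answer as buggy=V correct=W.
`(lane / 4)*2 + (i % 2) + 8*(i / 2)`[31,1]->15
lane 31: g=7 (31/4), t=3 (31%4)
i=1: r=3*2+1=7, c=g=7
row: 15 vs 7

buggy=15 correct=7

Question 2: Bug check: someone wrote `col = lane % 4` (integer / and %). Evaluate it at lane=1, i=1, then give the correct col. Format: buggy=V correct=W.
buggy=1 correct=0

`lane % 4`[1,1]⇒1
lane 1: gr=0 (1/4), th=1 (1%4)
i=1: r=1*2+1=3, c=gr=0
col: 1 vs 0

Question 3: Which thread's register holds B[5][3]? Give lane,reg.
14,1

c=3→G=3  r=5→T=2,p=1
L=3*4+2=14  i=1=1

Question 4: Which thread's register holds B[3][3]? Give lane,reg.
13,1

c=3->g=3  r=3->t=1,b0=1
L=3*4+1=13  i=1=1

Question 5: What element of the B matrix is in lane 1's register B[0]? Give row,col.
1: g=0,t=1
[0] (1*2+0,0) = (2,0)

2,0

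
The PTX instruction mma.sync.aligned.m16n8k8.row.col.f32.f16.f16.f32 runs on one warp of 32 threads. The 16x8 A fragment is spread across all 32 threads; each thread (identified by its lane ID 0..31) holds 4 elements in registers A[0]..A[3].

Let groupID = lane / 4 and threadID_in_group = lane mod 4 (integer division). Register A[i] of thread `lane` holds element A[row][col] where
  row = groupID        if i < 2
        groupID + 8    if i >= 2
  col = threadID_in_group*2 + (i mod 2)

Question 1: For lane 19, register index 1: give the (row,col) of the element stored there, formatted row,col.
lane 19⇒19/4=4, 19 mod 4=3
i=1  r:4+0⇒4  c:2·3+1⇒7

4,7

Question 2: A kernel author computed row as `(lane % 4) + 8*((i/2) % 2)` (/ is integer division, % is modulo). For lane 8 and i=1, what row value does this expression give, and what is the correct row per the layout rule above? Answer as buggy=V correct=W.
`(lane % 4) + 8*((i/2) % 2)`[8,1]=>0
L=8=>grp=8>>2=2, tig=8&3=0
[1]=>row 2+0=2  col 0·2+1=1
row: 0 vs 2

buggy=0 correct=2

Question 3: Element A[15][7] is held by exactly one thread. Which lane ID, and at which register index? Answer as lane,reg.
31,3

r=15⇒gr=7,Rb=1  c=7⇒th=3,odd=1
L=7*4+3=31  i=1*2+1=3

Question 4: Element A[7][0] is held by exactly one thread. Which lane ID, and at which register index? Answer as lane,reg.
r:7=>grp=7,rB=0  c:0=>tig=0,lo=0
L=7*4+0=28  i=0*2+0=0

28,0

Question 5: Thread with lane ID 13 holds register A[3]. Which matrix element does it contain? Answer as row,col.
13: G=3,T=1
[3] (3+8,1*2+1) = (11,3)

11,3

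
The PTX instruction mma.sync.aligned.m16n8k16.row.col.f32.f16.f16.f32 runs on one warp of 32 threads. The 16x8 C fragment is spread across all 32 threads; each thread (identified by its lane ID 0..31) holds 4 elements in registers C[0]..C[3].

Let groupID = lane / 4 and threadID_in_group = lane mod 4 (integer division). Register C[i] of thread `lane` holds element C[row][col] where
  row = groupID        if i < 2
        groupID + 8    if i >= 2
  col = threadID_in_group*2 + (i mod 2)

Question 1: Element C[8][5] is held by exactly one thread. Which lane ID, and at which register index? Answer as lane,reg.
r:8=>grp=0,rB=1  c:5=>tig=2,lo=1
L=0*4+2=2  i=1*2+1=3

2,3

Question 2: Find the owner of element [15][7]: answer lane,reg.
31,3

r=15⇒gr=7,Rb=1  c=7⇒th=3,odd=1
L=7*4+3=31  i=1*2+1=3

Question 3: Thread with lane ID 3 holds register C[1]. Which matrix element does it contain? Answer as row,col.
0,7

lane 3: grp=0 (3/4), tig=3 (3%4)
i=1: r=0+0=0, c=3*2+1=7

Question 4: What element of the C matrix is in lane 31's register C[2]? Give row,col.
lane 31->31/4=7, 31 mod 4=3
i=2  r:7+8->15  c:2·3+0->6

15,6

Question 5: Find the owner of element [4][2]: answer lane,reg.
17,0

r=4→G=4,rhi=0  c=2→T=1,p=0
L=4*4+1=17  i=0*2+0=0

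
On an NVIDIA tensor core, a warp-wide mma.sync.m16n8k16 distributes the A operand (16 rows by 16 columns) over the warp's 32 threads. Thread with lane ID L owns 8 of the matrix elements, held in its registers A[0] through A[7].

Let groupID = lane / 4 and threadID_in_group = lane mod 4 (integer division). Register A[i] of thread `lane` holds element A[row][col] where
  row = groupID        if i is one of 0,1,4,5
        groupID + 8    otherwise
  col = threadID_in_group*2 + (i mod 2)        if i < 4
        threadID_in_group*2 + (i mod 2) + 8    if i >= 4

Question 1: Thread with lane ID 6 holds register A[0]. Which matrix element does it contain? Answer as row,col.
1,4

lane 6: gr=1 (6/4), th=2 (6%4)
i=0: r=1+0=1, c=2*2+0+0=4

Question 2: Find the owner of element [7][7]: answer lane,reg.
r: 7->gid=7,r8=0  c: 7->c8=0,tid=3,i&1=1
L=7*4+3=31  i=0*4+0*2+1=1

31,1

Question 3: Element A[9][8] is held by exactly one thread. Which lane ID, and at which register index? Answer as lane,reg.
4,6

r: 9->gid=1,r8=1  c: 8->c8=1,tid=0,i&1=0
L=1*4+0=4  i=1*4+1*2+0=6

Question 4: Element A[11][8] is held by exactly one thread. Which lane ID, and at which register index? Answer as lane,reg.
12,6

r: 11->gid=3,r8=1  c: 8->c8=1,tid=0,i&1=0
L=3*4+0=12  i=1*4+1*2+0=6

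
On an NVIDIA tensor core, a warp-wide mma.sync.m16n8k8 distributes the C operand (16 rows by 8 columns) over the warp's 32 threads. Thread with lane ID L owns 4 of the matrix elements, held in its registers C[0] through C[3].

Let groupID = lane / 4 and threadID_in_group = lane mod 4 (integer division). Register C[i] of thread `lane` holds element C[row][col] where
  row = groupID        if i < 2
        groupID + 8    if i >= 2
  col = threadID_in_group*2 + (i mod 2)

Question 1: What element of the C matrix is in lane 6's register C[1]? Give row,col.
1,5

lane 6->6/4=1, 6 mod 4=2
i=1  r:1+0->1  c:2·2+1->5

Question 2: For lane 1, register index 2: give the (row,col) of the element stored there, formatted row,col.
8,2

L=1→G=1>>2=0, T=1&3=1
[2]→row 0+8=8  col 1·2+0=2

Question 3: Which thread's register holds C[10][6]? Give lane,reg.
11,2

r:10=>grp=2,rB=1  c:6=>tig=3,lo=0
L=2*4+3=11  i=1*2+0=2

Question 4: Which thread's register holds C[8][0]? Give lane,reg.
0,2

r:8=>grp=0,rB=1  c:0=>tig=0,lo=0
L=0*4+0=0  i=1*2+0=2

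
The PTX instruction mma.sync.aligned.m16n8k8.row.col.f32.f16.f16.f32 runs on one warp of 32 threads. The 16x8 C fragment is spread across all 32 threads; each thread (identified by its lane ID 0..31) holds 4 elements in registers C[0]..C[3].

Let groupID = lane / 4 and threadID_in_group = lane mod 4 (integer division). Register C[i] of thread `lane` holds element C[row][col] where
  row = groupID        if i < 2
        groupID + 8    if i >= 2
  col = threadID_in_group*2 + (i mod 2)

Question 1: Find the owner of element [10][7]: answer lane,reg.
11,3

r=10⇒gr=2,Rb=1  c=7⇒th=3,odd=1
L=2*4+3=11  i=1*2+1=3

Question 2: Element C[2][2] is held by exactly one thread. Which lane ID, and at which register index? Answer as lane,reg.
r=2⇒gr=2,Rb=0  c=2⇒th=1,odd=0
L=2*4+1=9  i=0*2+0=0

9,0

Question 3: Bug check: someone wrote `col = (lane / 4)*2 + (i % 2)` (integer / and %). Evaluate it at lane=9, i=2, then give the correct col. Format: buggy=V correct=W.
`(lane / 4)*2 + (i % 2)`[9,2]=>4
L=9=>grp=9>>2=2, tig=9&3=1
[2]=>row 2+8=10  col 1·2+0=2
col: 4 vs 2

buggy=4 correct=2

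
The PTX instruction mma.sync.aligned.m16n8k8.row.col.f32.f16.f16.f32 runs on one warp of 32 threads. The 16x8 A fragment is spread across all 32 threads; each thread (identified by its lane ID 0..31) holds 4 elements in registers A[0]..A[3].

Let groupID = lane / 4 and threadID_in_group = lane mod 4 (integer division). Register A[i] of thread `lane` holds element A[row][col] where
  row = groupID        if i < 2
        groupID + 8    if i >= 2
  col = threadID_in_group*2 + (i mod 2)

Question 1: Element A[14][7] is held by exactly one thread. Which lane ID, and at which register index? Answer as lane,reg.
27,3

r: 14->gid=6,r8=1  c: 7->tid=3,i&1=1
L=6*4+3=27  i=1*2+1=3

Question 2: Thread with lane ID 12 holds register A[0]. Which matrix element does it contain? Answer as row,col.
L=12->g=12>>2=3, t=12&3=0
[0]->row 3+0=3  col 0·2+0=0

3,0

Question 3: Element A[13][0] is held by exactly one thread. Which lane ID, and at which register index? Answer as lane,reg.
r=13⇒gr=5,Rb=1  c=0⇒th=0,odd=0
L=5*4+0=20  i=1*2+0=2

20,2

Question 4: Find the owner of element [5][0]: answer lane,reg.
20,0

r:5=>grp=5,rB=0  c:0=>tig=0,lo=0
L=5*4+0=20  i=0*2+0=0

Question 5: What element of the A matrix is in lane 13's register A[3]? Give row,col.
L=13->g=13>>2=3, t=13&3=1
[3]->row 3+8=11  col 1·2+1=3

11,3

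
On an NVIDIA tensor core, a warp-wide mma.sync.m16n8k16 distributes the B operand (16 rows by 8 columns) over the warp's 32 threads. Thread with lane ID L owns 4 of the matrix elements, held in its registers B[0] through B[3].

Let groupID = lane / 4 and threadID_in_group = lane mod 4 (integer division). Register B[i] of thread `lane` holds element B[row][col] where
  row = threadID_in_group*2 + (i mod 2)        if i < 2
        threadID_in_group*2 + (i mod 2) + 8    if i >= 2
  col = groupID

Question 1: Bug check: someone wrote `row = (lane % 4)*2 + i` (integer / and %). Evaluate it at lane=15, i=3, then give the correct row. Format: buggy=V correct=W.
`(lane % 4)*2 + i`[15,3]⇒9
15: gr=3,th=3
[3] (3*2+1+8,3) = (15,3)
row: 9 vs 15

buggy=9 correct=15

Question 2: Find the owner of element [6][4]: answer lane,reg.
c:4=>grp=4  r:6=>rB=0,tig=3,lo=0
L=4*4+3=19  i=0*2+0=0

19,0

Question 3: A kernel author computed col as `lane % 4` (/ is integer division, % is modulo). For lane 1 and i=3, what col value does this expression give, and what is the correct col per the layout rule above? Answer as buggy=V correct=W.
buggy=1 correct=0

`lane % 4`[1,3]=>1
lane 1=>1/4=0, 1 mod 4=1
i=3  r:2·1+1+8=>11  c:0
col: 1 vs 0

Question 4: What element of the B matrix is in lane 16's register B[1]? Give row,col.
L=16->gid=16>>2=4, tid=16&3=0
[1]->row 0·2+1+0=1  col gid=4

1,4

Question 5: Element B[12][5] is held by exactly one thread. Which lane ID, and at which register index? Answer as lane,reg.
c=5⇒gr=5  r=12⇒Rb=1,th=2,odd=0
L=5*4+2=22  i=1*2+0=2

22,2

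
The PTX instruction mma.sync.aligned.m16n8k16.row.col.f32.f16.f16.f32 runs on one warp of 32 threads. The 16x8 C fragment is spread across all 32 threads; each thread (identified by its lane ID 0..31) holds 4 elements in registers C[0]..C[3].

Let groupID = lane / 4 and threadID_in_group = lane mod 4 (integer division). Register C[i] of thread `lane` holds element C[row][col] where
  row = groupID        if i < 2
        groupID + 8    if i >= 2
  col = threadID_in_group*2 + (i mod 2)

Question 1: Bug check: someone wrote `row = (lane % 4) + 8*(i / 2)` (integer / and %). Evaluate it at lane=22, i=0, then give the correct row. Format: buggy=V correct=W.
`(lane % 4) + 8*(i / 2)`[22,0]=>2
L=22=>grp=22>>2=5, tig=22&3=2
[0]=>row 5+0=5  col 2·2+0=4
row: 2 vs 5

buggy=2 correct=5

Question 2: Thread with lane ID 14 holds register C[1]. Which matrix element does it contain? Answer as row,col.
3,5

lane 14->14/4=3, 14 mod 4=2
i=1  r:3+0->3  c:2·2+1->5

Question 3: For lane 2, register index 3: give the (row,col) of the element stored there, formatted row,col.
L=2→G=2>>2=0, T=2&3=2
[3]→row 0+8=8  col 2·2+1=5

8,5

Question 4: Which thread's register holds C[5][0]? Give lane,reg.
r:5=>grp=5,rB=0  c:0=>tig=0,lo=0
L=5*4+0=20  i=0*2+0=0

20,0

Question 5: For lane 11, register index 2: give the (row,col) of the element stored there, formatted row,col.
lane 11=>11/4=2, 11 mod 4=3
i=2  r:2+8=>10  c:2·3+0=>6

10,6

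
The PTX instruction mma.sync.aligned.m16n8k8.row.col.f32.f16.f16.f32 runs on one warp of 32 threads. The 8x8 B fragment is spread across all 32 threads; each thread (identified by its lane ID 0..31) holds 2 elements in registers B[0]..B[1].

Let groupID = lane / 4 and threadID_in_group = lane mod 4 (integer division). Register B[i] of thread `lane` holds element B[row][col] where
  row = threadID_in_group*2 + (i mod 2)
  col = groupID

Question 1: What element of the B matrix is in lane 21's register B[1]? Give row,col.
L=21→G=21>>2=5, T=21&3=1
[1]→row 1·2+1=3  col G=5

3,5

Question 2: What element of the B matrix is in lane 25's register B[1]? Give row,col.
3,6

25: gr=6,th=1
[1] (1*2+1,6) = (3,6)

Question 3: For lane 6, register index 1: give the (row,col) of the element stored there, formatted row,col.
5,1

lane 6->6/4=1, 6 mod 4=2
i=1  r:2·2+1->5  c:1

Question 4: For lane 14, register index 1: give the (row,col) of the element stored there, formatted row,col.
L=14->gid=14>>2=3, tid=14&3=2
[1]->row 2·2+1=5  col gid=3

5,3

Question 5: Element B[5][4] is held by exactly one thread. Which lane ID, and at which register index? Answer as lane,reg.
c=4⇒gr=4  r=5⇒th=2,odd=1
L=4*4+2=18  i=1=1

18,1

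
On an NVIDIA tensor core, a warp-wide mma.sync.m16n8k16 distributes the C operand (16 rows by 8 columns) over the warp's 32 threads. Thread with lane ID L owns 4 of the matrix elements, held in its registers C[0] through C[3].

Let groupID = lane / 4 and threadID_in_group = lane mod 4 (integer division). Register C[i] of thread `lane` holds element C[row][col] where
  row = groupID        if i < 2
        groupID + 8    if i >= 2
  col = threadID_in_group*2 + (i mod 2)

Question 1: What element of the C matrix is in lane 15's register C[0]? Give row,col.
3,6

lane 15=>15/4=3, 15 mod 4=3
i=0  r:3+0=>3  c:2·3+0=>6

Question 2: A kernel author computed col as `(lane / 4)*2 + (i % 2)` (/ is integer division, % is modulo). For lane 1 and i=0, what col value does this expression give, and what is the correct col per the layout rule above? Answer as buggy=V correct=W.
buggy=0 correct=2

`(lane / 4)*2 + (i % 2)`[1,0]→0
lane 1→1/4=0, 1 mod 4=1
i=0  r:0+0→0  c:2·1+0→2
col: 0 vs 2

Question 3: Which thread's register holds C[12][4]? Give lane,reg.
18,2

r=12->g=4,rb=1  c=4->t=2,b0=0
L=4*4+2=18  i=1*2+0=2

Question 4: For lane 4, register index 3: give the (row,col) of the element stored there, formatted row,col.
lane 4: gr=1 (4/4), th=0 (4%4)
i=3: r=1+8=9, c=0*2+1=1

9,1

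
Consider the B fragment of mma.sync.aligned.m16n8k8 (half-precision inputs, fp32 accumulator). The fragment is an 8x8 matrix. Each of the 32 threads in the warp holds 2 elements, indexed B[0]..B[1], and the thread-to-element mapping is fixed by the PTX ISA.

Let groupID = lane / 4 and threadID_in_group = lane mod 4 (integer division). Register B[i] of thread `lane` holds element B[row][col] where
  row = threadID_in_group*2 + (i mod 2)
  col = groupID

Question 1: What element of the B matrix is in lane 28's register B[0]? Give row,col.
lane 28: grp=7 (28/4), tig=0 (28%4)
i=0: r=0*2+0=0, c=grp=7

0,7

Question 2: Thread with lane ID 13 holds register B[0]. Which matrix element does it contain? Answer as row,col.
2,3

13: gr=3,th=1
[0] (1*2+0,3) = (2,3)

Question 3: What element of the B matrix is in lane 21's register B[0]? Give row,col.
2,5

L=21->g=21>>2=5, t=21&3=1
[0]->row 1·2+0=2  col g=5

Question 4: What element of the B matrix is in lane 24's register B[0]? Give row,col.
24: grp=6,tig=0
[0] (0*2+0,6) = (0,6)

0,6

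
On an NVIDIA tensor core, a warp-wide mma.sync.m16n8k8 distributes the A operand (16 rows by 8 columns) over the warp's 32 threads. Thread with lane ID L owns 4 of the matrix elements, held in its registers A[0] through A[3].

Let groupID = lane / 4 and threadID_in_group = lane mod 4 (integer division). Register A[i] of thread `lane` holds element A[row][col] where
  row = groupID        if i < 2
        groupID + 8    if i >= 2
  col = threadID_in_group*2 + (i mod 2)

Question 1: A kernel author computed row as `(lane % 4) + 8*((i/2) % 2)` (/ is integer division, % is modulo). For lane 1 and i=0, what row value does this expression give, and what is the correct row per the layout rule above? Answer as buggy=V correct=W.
buggy=1 correct=0

`(lane % 4) + 8*((i/2) % 2)`[1,0]⇒1
lane 1: gr=0 (1/4), th=1 (1%4)
i=0: r=0+0=0, c=1*2+0=2
row: 1 vs 0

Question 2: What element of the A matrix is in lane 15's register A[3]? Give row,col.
lane 15: g=3 (15/4), t=3 (15%4)
i=3: r=3+8=11, c=3*2+1=7

11,7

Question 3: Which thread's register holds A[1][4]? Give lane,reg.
6,0

r:1=>grp=1,rB=0  c:4=>tig=2,lo=0
L=1*4+2=6  i=0*2+0=0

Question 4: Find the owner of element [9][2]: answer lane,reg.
r: 9->gid=1,r8=1  c: 2->tid=1,i&1=0
L=1*4+1=5  i=1*2+0=2

5,2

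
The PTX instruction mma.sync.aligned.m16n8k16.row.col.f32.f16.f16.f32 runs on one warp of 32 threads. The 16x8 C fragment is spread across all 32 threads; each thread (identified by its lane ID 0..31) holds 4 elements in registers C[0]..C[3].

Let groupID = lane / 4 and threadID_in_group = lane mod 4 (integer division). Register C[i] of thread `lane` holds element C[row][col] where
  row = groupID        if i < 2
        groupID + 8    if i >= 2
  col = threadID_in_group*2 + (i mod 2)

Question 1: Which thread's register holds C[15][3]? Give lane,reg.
r=15->g=7,rb=1  c=3->t=1,b0=1
L=7*4+1=29  i=1*2+1=3

29,3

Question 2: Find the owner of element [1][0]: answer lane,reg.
4,0

r=1→G=1,rhi=0  c=0→T=0,p=0
L=1*4+0=4  i=0*2+0=0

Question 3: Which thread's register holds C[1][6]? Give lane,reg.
7,0

r:1=>grp=1,rB=0  c:6=>tig=3,lo=0
L=1*4+3=7  i=0*2+0=0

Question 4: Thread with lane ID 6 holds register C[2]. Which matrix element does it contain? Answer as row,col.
9,4

6: gr=1,th=2
[2] (1+8,2*2+0) = (9,4)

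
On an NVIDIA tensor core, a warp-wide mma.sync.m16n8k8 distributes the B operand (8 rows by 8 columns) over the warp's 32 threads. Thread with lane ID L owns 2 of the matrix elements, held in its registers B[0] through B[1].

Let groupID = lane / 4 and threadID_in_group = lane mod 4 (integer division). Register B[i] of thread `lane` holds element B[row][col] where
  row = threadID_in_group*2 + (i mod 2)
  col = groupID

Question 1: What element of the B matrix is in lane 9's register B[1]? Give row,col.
3,2

9: g=2,t=1
[1] (1*2+1,2) = (3,2)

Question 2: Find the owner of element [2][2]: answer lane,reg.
c:2=>grp=2  r:2=>tig=1,lo=0
L=2*4+1=9  i=0=0

9,0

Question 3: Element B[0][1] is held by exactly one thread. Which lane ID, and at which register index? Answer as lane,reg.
c: 1->gid=1  r: 0->tid=0,i&1=0
L=1*4+0=4  i=0=0

4,0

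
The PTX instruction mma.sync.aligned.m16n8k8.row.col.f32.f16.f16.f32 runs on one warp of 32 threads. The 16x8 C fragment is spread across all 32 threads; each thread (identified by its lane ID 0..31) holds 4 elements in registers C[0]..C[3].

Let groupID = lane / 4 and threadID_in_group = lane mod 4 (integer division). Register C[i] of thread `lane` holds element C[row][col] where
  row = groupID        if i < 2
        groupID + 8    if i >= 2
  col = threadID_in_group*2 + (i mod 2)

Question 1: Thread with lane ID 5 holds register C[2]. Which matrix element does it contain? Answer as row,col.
9,2

5: G=1,T=1
[2] (1+8,1*2+0) = (9,2)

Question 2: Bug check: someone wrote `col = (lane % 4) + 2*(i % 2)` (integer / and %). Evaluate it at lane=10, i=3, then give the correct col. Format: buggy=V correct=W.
buggy=4 correct=5

`(lane % 4) + 2*(i % 2)`[10,3]->4
lane 10->10/4=2, 10 mod 4=2
i=3  r:2+8->10  c:2·2+1->5
col: 4 vs 5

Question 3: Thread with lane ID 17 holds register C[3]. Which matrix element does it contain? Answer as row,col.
17: grp=4,tig=1
[3] (4+8,1*2+1) = (12,3)

12,3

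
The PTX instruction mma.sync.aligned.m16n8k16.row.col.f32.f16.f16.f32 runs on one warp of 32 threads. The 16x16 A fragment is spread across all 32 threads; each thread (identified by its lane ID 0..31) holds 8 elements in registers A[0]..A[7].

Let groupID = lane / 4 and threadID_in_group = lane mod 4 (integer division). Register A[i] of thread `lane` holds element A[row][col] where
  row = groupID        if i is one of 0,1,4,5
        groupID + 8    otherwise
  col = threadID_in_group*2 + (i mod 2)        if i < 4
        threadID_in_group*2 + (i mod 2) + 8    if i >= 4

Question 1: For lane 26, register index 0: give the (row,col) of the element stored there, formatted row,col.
6,4

lane 26: g=6 (26/4), t=2 (26%4)
i=0: r=6+0=6, c=2*2+0+0=4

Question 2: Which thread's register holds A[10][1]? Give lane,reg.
8,3

r:10=>grp=2,rB=1  c:1=>cB=0,tig=0,lo=1
L=2*4+0=8  i=0*4+1*2+1=3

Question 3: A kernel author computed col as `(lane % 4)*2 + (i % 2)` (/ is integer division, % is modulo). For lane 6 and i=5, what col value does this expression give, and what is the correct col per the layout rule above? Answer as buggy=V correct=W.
`(lane % 4)*2 + (i % 2)`[6,5]->5
lane 6->6/4=1, 6 mod 4=2
i=5  r:1+0->1  c:2·2+1+8->13
col: 5 vs 13

buggy=5 correct=13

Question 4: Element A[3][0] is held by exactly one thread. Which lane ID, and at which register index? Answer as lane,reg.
12,0

r: 3->gid=3,r8=0  c: 0->c8=0,tid=0,i&1=0
L=3*4+0=12  i=0*4+0*2+0=0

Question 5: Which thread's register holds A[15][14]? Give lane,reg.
31,6

r=15→G=7,rhi=1  c=14→chi=1,T=3,p=0
L=7*4+3=31  i=1*4+1*2+0=6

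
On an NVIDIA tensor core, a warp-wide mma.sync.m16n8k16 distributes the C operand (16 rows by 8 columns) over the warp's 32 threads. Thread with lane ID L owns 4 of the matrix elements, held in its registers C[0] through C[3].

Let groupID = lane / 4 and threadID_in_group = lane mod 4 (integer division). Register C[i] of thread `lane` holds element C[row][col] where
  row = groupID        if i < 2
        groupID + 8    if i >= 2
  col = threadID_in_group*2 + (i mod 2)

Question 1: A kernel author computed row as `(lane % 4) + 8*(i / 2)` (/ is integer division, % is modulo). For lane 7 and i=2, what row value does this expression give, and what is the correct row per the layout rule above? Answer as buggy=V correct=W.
buggy=11 correct=9

`(lane % 4) + 8*(i / 2)`[7,2]⇒11
lane 7: gr=1 (7/4), th=3 (7%4)
i=2: r=1+8=9, c=3*2+0=6
row: 11 vs 9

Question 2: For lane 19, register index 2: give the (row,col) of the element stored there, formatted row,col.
lane 19->19/4=4, 19 mod 4=3
i=2  r:4+8->12  c:2·3+0->6

12,6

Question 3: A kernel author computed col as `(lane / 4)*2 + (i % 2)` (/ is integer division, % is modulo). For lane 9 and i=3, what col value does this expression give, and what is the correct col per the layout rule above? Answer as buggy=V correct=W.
`(lane / 4)*2 + (i % 2)`[9,3]=>5
9: grp=2,tig=1
[3] (2+8,1*2+1) = (10,3)
col: 5 vs 3

buggy=5 correct=3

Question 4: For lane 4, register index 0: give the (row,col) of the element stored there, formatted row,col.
lane 4=>4/4=1, 4 mod 4=0
i=0  r:1+0=>1  c:2·0+0=>0

1,0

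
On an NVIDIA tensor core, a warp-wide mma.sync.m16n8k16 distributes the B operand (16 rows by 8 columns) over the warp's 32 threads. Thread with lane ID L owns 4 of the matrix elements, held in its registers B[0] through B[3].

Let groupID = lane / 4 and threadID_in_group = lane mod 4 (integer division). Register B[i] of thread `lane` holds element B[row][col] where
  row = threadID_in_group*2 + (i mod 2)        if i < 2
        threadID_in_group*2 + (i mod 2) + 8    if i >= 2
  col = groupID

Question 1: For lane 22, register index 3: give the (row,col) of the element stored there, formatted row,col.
13,5

22: G=5,T=2
[3] (2*2+1+8,5) = (13,5)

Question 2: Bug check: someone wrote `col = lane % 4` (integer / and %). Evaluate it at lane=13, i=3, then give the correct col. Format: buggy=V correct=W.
`lane % 4`[13,3]->1
lane 13->13/4=3, 13 mod 4=1
i=3  r:2·1+1+8->11  c:3
col: 1 vs 3

buggy=1 correct=3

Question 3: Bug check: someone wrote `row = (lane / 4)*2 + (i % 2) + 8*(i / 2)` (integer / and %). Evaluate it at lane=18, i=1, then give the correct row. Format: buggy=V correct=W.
buggy=9 correct=5

`(lane / 4)*2 + (i % 2) + 8*(i / 2)`[18,1]=>9
lane 18: grp=4 (18/4), tig=2 (18%4)
i=1: r=2*2+1+0=5, c=grp=4
row: 9 vs 5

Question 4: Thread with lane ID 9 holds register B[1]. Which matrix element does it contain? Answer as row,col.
lane 9->9/4=2, 9 mod 4=1
i=1  r:2·1+1+0->3  c:2

3,2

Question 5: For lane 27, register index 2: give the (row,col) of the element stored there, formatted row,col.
14,6

lane 27: g=6 (27/4), t=3 (27%4)
i=2: r=3*2+0+8=14, c=g=6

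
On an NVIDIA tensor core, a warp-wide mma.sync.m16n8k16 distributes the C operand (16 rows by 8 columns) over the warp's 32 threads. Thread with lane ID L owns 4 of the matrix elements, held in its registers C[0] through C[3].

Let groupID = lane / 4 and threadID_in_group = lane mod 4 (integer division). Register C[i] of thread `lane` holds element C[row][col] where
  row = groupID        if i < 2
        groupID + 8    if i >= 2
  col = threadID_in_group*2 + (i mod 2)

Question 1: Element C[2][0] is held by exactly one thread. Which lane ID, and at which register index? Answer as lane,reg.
8,0

r=2->g=2,rb=0  c=0->t=0,b0=0
L=2*4+0=8  i=0*2+0=0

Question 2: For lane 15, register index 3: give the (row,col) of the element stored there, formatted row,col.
11,7

15: grp=3,tig=3
[3] (3+8,3*2+1) = (11,7)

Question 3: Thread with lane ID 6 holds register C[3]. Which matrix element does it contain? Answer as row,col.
9,5

lane 6: G=1 (6/4), T=2 (6%4)
i=3: r=1+8=9, c=2*2+1=5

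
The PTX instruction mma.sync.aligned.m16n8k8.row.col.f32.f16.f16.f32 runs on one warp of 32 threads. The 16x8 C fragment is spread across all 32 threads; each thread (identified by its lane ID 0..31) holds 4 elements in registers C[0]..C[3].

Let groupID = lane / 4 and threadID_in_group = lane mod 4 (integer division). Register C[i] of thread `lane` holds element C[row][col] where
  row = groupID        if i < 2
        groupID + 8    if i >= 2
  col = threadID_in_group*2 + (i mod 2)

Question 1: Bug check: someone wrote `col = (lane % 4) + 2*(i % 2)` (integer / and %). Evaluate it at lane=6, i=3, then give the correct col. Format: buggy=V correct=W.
`(lane % 4) + 2*(i % 2)`[6,3]->4
L=6->gid=6>>2=1, tid=6&3=2
[3]->row 1+8=9  col 2·2+1=5
col: 4 vs 5

buggy=4 correct=5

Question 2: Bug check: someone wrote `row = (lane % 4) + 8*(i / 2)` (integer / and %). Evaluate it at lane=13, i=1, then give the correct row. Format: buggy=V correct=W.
buggy=1 correct=3

`(lane % 4) + 8*(i / 2)`[13,1]→1
L=13→G=13>>2=3, T=13&3=1
[1]→row 3+0=3  col 1·2+1=3
row: 1 vs 3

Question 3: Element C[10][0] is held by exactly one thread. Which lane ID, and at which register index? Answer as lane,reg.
r:10=>grp=2,rB=1  c:0=>tig=0,lo=0
L=2*4+0=8  i=1*2+0=2

8,2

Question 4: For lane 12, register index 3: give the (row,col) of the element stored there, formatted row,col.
lane 12: G=3 (12/4), T=0 (12%4)
i=3: r=3+8=11, c=0*2+1=1

11,1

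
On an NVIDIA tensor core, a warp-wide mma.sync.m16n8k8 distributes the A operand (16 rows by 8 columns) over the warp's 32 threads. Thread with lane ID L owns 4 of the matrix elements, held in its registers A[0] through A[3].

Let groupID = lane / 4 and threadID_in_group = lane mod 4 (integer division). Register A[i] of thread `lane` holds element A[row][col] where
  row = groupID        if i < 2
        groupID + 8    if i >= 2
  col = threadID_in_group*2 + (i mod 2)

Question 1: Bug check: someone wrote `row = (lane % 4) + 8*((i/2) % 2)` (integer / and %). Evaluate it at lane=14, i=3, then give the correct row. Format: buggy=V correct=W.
buggy=10 correct=11

`(lane % 4) + 8*((i/2) % 2)`[14,3]->10
14: gid=3,tid=2
[3] (3+8,2*2+1) = (11,5)
row: 10 vs 11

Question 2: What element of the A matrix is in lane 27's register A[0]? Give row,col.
6,6

lane 27->27/4=6, 27 mod 4=3
i=0  r:6+0->6  c:2·3+0->6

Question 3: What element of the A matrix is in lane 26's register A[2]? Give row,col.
L=26⇒gr=26>>2=6, th=26&3=2
[2]⇒row 6+8=14  col 2·2+0=4

14,4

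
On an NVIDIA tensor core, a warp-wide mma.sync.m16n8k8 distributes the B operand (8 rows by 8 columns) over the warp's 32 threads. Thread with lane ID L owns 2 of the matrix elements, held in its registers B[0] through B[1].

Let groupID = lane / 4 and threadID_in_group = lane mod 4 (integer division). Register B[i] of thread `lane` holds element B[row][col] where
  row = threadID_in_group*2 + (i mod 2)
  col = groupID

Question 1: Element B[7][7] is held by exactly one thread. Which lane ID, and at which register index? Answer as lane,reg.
31,1

c=7⇒gr=7  r=7⇒th=3,odd=1
L=7*4+3=31  i=1=1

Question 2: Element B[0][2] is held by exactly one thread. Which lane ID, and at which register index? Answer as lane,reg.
c=2→G=2  r=0→T=0,p=0
L=2*4+0=8  i=0=0

8,0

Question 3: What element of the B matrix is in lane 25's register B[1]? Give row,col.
lane 25=>25/4=6, 25 mod 4=1
i=1  r:2·1+1=>3  c:6

3,6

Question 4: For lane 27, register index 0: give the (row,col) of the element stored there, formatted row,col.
L=27->gid=27>>2=6, tid=27&3=3
[0]->row 3·2+0=6  col gid=6

6,6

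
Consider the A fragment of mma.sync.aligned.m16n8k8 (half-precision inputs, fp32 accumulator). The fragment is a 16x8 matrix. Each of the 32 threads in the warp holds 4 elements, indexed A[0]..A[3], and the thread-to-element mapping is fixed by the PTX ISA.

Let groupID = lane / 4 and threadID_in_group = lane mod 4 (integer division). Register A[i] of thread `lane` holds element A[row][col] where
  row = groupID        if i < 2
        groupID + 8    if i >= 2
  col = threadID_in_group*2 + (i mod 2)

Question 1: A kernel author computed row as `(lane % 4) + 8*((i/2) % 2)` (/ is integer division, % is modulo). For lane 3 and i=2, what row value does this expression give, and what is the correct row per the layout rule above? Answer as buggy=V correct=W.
`(lane % 4) + 8*((i/2) % 2)`[3,2]->11
L=3->gid=3>>2=0, tid=3&3=3
[2]->row 0+8=8  col 3·2+0=6
row: 11 vs 8

buggy=11 correct=8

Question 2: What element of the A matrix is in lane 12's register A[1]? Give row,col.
3,1

lane 12→12/4=3, 12 mod 4=0
i=1  r:3+0→3  c:2·0+1→1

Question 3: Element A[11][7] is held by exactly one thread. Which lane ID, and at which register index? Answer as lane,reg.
r:11=>grp=3,rB=1  c:7=>tig=3,lo=1
L=3*4+3=15  i=1*2+1=3

15,3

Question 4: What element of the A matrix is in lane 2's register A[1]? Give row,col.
L=2⇒gr=2>>2=0, th=2&3=2
[1]⇒row 0+0=0  col 2·2+1=5

0,5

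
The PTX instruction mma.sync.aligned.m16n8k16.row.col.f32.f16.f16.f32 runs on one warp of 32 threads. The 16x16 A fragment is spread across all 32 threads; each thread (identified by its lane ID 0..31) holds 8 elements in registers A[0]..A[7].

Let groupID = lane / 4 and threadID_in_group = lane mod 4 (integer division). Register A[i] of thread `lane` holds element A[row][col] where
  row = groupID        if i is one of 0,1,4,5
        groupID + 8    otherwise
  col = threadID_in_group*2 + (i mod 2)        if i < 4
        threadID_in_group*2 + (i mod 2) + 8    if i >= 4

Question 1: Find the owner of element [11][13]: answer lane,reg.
14,7

r: 11->gid=3,r8=1  c: 13->c8=1,tid=2,i&1=1
L=3*4+2=14  i=1*4+1*2+1=7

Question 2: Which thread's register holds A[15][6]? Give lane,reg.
31,2

r=15->g=7,rb=1  c=6->cb=0,t=3,b0=0
L=7*4+3=31  i=0*4+1*2+0=2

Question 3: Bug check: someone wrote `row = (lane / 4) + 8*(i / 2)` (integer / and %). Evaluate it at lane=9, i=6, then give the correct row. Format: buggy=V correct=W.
`(lane / 4) + 8*(i / 2)`[9,6]=>26
9: grp=2,tig=1
[6] (2+8,1*2+0+8) = (10,10)
row: 26 vs 10

buggy=26 correct=10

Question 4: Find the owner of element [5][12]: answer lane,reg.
r=5→G=5,rhi=0  c=12→chi=1,T=2,p=0
L=5*4+2=22  i=1*4+0*2+0=4

22,4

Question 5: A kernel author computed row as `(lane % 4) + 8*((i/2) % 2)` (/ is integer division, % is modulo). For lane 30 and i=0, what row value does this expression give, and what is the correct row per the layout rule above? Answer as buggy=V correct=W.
buggy=2 correct=7

`(lane % 4) + 8*((i/2) % 2)`[30,0]->2
L=30->g=30>>2=7, t=30&3=2
[0]->row 7+0=7  col 2·2+0+0=4
row: 2 vs 7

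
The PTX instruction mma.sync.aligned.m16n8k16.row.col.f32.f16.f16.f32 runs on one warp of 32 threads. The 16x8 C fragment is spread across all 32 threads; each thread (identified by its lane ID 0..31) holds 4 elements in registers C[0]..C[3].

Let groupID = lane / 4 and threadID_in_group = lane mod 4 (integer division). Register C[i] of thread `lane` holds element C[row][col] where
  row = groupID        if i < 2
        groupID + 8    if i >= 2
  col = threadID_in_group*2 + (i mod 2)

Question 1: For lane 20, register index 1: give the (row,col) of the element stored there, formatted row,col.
lane 20: G=5 (20/4), T=0 (20%4)
i=1: r=5+0=5, c=0*2+1=1

5,1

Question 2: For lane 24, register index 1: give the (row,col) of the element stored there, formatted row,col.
6,1

lane 24=>24/4=6, 24 mod 4=0
i=1  r:6+0=>6  c:2·0+1=>1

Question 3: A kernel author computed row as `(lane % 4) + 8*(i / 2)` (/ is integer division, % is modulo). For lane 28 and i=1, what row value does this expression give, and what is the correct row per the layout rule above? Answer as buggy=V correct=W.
`(lane % 4) + 8*(i / 2)`[28,1]->0
lane 28: g=7 (28/4), t=0 (28%4)
i=1: r=7+0=7, c=0*2+1=1
row: 0 vs 7

buggy=0 correct=7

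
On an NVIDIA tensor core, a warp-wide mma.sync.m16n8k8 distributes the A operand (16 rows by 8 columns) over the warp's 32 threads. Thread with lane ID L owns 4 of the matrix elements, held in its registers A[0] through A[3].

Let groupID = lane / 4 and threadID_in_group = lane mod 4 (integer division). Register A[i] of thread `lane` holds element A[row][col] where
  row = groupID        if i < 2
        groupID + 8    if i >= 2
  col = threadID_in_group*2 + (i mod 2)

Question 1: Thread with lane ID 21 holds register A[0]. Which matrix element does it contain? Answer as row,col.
5,2

21: grp=5,tig=1
[0] (5+0,1*2+0) = (5,2)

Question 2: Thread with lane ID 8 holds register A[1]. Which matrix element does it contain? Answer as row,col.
lane 8->8/4=2, 8 mod 4=0
i=1  r:2+0->2  c:2·0+1->1

2,1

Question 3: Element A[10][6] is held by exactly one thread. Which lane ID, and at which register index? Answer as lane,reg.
11,2

r=10→G=2,rhi=1  c=6→T=3,p=0
L=2*4+3=11  i=1*2+0=2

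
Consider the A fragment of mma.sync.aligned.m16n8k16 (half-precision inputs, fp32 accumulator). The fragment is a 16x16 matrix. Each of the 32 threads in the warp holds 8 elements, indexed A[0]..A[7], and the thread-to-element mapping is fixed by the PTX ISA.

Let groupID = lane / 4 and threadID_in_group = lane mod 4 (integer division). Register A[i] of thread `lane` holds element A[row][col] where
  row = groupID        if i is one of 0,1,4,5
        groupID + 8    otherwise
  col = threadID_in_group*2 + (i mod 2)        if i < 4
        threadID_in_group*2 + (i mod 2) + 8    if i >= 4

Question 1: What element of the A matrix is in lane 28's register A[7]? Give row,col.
15,9

lane 28=>28/4=7, 28 mod 4=0
i=7  r:7+8=>15  c:2·0+1+8=>9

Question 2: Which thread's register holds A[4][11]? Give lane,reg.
17,5

r:4=>grp=4,rB=0  c:11=>cB=1,tig=1,lo=1
L=4*4+1=17  i=1*4+0*2+1=5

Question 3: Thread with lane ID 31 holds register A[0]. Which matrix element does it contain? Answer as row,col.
7,6

31: gid=7,tid=3
[0] (7+0,3*2+0+0) = (7,6)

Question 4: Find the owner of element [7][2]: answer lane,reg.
r=7→G=7,rhi=0  c=2→chi=0,T=1,p=0
L=7*4+1=29  i=0*4+0*2+0=0

29,0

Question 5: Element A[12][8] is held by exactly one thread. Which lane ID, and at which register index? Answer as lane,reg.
r=12→G=4,rhi=1  c=8→chi=1,T=0,p=0
L=4*4+0=16  i=1*4+1*2+0=6

16,6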